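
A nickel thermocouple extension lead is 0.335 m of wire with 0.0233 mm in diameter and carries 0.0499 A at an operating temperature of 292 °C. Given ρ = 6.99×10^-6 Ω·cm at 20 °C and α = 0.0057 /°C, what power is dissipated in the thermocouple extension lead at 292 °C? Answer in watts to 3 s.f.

0.349 W

ρ = 6.99×10^-6 Ω·cm = 6.99×10^-8 Ω·m
A = π(d/2)² = π(1.1650e-05 m)² = 4.264e-10 m²
R₍20₎ = ρL/A = (6.99×10^-8)(0.335)/(4.264e-10) = 54.92 Ω
R₍292₎ = R₍20₎(1 + αΔT) = 54.92 × (1 + 0.0057×272) = 140.1 Ω
P = I²R = (0.0499)² × 140.1 = 0.349 W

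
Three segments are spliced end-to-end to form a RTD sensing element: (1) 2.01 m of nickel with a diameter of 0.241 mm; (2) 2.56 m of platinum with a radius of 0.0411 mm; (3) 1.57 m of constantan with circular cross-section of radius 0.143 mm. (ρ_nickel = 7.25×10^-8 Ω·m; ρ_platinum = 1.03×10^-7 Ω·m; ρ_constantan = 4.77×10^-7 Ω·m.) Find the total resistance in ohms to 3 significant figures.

64.5 Ω

Seg 1: A = π(d/2)² = π(1.2050e-04 m)² = 4.562e-08 m²
R_1 = (7.25×10^-8)(2.01)/(4.562e-08) = 3.195 Ω
Seg 2: A = πr² = π(4.1100e-05 m)² = 5.307e-09 m²
R_2 = (1.03×10^-7)(2.56)/(5.307e-09) = 49.69 Ω
Seg 3: A = πr² = π(1.4300e-04 m)² = 6.424e-08 m²
R_3 = (4.77×10^-7)(1.57)/(6.424e-08) = 11.66 Ω
R_total = R_1 + R_2 + R_3 = 64.5 Ω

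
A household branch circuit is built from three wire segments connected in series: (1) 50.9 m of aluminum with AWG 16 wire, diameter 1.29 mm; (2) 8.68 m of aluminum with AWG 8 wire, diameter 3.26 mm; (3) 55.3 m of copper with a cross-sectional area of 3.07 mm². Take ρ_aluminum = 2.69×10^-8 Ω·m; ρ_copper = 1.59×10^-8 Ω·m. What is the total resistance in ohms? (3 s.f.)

1.36 Ω

Seg 1: A = π(1.29/2 mm)² = π(6.4500e-04 m)² = 1.307e-06 m²
R_1 = (2.69×10^-8)(50.9)/(1.307e-06) = 1.048 Ω
Seg 2: A = π(3.26/2 mm)² = π(1.6300e-03 m)² = 8.347e-06 m²
R_2 = (2.69×10^-8)(8.68)/(8.347e-06) = 0.02797 Ω
Seg 3: A = 3.07 mm² = 3.070e-06 m²
R_3 = (1.59×10^-8)(55.3)/(3.070e-06) = 0.2864 Ω
R_total = R_1 + R_2 + R_3 = 1.36 Ω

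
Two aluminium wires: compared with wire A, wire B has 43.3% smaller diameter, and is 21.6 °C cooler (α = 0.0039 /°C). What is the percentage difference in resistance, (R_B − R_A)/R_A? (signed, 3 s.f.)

185%

R ∝ ρL/d² with ρ ∝ (1+αΔT), so R_B/R_A = (1 − 43.3/100)⁻² × (1 − 0.0039×21.6)
= 3.111 × 0.9158 = 2.849
(R_B − R_A)/R_A = 2.849 − 1 = 185%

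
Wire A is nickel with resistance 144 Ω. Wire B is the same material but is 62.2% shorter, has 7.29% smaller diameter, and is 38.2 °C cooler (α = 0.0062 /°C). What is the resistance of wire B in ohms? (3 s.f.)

R ∝ ρL/d² with ρ ∝ (1+αΔT), so R_B/R_A = (1 − 62.2/100) × (1 − 7.29/100)⁻² × (1 − 0.0062×38.2)
= 0.378 × 1.163 × 0.7632 = 0.3356
R_B = 0.3356 × 144 = 48.3 Ω

48.3 Ω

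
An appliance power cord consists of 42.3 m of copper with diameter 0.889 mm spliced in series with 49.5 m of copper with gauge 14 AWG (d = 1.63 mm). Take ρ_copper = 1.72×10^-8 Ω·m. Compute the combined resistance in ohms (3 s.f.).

Segment 1: A = π(d/2)² = π(4.4450e-04 m)² = 6.207e-07 m²
R₁ = ρL/A = (1.72×10^-8)(42.3)/(6.207e-07) = 1.172 Ω
Segment 2: A = π(1.63/2 mm)² = π(8.1500e-04 m)² = 2.087e-06 m²
R₂ = (1.72×10^-8)(49.5)/(2.087e-06) = 0.408 Ω
R = R₁ + R₂ = 1.58 Ω

1.58 Ω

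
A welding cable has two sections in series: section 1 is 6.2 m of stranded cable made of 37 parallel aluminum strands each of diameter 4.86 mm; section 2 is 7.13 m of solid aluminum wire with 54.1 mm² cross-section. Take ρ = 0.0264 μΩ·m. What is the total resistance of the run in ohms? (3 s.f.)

0.00372 Ω

ρ = 0.0264 μΩ·m = 2.64×10^-8 Ω·m
Section 1: A_strand = π(2.4300e-03)² = 1.855e-05 m²; R₁ = ρL/(N·A_s) = (2.64×10^-8)(6.2)/(37×1.855e-05) = 2.385×10^-4 Ω
Section 2: A = 54.1 mm² = 5.410e-05 m²
R₂ = (2.64×10^-8)(7.13)/(5.410e-05) = 0.003479 Ω
R = R₁ + R₂ = 0.00372 Ω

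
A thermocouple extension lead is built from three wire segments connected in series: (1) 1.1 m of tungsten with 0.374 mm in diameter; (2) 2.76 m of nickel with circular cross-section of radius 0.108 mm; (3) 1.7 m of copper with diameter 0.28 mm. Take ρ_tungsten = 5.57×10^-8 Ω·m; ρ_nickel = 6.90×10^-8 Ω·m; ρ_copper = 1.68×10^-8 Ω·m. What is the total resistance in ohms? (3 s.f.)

6.22 Ω

Seg 1: A = π(d/2)² = π(1.8700e-04 m)² = 1.099e-07 m²
R_1 = (5.57×10^-8)(1.1)/(1.099e-07) = 0.5577 Ω
Seg 2: A = πr² = π(1.0800e-04 m)² = 3.664e-08 m²
R_2 = (6.90×10^-8)(2.76)/(3.664e-08) = 5.197 Ω
Seg 3: A = π(d/2)² = π(1.4000e-04 m)² = 6.158e-08 m²
R_3 = (1.68×10^-8)(1.7)/(6.158e-08) = 0.4638 Ω
R_total = R_1 + R_2 + R_3 = 6.22 Ω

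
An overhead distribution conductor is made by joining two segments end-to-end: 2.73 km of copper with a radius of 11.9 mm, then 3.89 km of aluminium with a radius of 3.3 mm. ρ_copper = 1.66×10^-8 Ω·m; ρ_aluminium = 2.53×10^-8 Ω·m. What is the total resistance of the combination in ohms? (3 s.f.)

Segment 1: A = πr² = π(1.1900e-02 m)² = 4.449e-04 m²
R₁ = ρL/A = (1.66×10^-8)(2730)/(4.449e-04) = 0.1019 Ω
Segment 2: A = πr² = π(3.3000e-03 m)² = 3.421e-05 m²
R₂ = (2.53×10^-8)(3890)/(3.421e-05) = 2.877 Ω
R = R₁ + R₂ = 2.98 Ω

2.98 Ω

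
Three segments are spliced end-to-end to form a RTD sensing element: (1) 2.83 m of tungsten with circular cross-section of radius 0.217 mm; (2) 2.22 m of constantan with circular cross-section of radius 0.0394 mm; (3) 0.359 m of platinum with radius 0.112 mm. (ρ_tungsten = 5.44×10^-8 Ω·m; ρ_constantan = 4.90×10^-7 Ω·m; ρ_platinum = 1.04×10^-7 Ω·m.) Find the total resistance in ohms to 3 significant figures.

225 Ω

Seg 1: A = πr² = π(2.1700e-04 m)² = 1.479e-07 m²
R_1 = (5.44×10^-8)(2.83)/(1.479e-07) = 1.041 Ω
Seg 2: A = πr² = π(3.9400e-05 m)² = 4.877e-09 m²
R_2 = (4.90×10^-7)(2.22)/(4.877e-09) = 223.1 Ω
Seg 3: A = πr² = π(1.1200e-04 m)² = 3.941e-08 m²
R_3 = (1.04×10^-7)(0.359)/(3.941e-08) = 0.9474 Ω
R_total = R_1 + R_2 + R_3 = 225 Ω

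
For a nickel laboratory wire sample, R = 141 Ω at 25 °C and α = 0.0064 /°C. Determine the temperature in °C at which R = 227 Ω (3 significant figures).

120 °C

R = R₀(1 + α(T − T₀)) ⇒ T = T₀ + (R/R₀ − 1)/α
T = 25 + (227/141 − 1)/0.0064 = 25 + (0.6099)/0.0064 = 120 °C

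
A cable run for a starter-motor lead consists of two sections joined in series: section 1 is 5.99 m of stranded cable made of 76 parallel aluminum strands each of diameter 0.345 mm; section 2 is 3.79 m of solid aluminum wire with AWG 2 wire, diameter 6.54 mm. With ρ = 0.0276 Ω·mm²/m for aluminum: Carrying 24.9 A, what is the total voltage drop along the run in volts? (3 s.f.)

0.657 V

ρ = 0.0276 Ω·mm²/m = 2.76×10^-8 Ω·m
Section 1: A_strand = π(1.7250e-04)² = 9.348e-08 m²; R₁ = ρL/(N·A_s) = (2.76×10^-8)(5.99)/(76×9.348e-08) = 0.02327 Ω
Section 2: A = π(6.54/2 mm)² = π(3.2700e-03 m)² = 3.359e-05 m²
R₂ = (2.76×10^-8)(3.79)/(3.359e-05) = 0.003114 Ω
R = R₁ + R₂ = 0.02638 Ω
V = IR = 24.9 × 0.02638 = 0.657 V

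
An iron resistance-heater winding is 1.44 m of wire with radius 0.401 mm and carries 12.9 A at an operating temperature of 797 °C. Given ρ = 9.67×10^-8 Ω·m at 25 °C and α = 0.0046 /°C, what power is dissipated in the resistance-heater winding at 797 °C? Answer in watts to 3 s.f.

209 W

A = πr² = π(4.0100e-04 m)² = 5.052e-07 m²
R₍25₎ = ρL/A = (9.67×10^-8)(1.44)/(5.052e-07) = 0.2756 Ω
R₍797₎ = R₍25₎(1 + αΔT) = 0.2756 × (1 + 0.0046×772) = 1.255 Ω
P = I²R = (12.9)² × 1.255 = 209 W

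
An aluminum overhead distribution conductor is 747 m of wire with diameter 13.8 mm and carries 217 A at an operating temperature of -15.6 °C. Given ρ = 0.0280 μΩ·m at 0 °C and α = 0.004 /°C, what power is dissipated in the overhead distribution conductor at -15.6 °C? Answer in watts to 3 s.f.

ρ = 0.0280 μΩ·m = 2.80×10^-8 Ω·m
A = π(d/2)² = π(6.9000e-03 m)² = 1.496e-04 m²
R₍0₎ = ρL/A = (2.80×10^-8)(747)/(1.496e-04) = 0.1398 Ω
R₍-15.6₎ = R₍0₎(1 + αΔT) = 0.1398 × (1 + 0.004×-15.6) = 0.1311 Ω
P = I²R = (217)² × 0.1311 = 6170 W

6170 W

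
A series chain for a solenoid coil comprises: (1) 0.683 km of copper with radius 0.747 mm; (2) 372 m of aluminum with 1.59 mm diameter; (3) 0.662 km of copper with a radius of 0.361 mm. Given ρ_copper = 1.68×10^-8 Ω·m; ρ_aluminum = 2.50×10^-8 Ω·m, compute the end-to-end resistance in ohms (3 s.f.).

38.4 Ω

Seg 1: A = πr² = π(7.4700e-04 m)² = 1.753e-06 m²
R_1 = (1.68×10^-8)(683)/(1.753e-06) = 6.545 Ω
Seg 2: A = π(d/2)² = π(7.9500e-04 m)² = 1.986e-06 m²
R_2 = (2.50×10^-8)(372)/(1.986e-06) = 4.684 Ω
Seg 3: A = πr² = π(3.6100e-04 m)² = 4.094e-07 m²
R_3 = (1.68×10^-8)(662)/(4.094e-07) = 27.16 Ω
R_total = R_1 + R_2 + R_3 = 38.4 Ω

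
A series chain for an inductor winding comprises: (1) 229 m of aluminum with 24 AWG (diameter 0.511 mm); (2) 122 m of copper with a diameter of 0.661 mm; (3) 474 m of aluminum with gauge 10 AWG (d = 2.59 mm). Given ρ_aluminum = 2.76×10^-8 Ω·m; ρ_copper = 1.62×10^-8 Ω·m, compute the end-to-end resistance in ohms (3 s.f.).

Seg 1: A = π(0.511/2 mm)² = π(2.5550e-04 m)² = 2.051e-07 m²
R_1 = (2.76×10^-8)(229)/(2.051e-07) = 30.82 Ω
Seg 2: A = π(d/2)² = π(3.3050e-04 m)² = 3.432e-07 m²
R_2 = (1.62×10^-8)(122)/(3.432e-07) = 5.759 Ω
Seg 3: A = π(2.59/2 mm)² = π(1.2950e-03 m)² = 5.269e-06 m²
R_3 = (2.76×10^-8)(474)/(5.269e-06) = 2.483 Ω
R_total = R_1 + R_2 + R_3 = 39.1 Ω

39.1 Ω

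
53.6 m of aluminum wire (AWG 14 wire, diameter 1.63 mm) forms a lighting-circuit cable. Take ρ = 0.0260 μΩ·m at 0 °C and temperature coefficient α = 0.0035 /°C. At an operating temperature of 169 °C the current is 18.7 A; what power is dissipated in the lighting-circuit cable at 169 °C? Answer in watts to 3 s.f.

ρ = 0.0260 μΩ·m = 2.60×10^-8 Ω·m
A = π(1.63/2 mm)² = π(8.1500e-04 m)² = 2.087e-06 m²
R₍0₎ = ρL/A = (2.60×10^-8)(53.6)/(2.087e-06) = 0.6678 Ω
R₍169₎ = R₍0₎(1 + αΔT) = 0.6678 × (1 + 0.0035×169) = 1.063 Ω
P = I²R = (18.7)² × 1.063 = 372 W

372 W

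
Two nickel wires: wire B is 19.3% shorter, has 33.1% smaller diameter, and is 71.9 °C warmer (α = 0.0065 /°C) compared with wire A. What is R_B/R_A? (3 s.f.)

R ∝ ρL/d² with ρ ∝ (1+αΔT), so R_B/R_A = (1 − 19.3/100) × (1 − 33.1/100)⁻² × (1 + 0.0065×71.9)
= 0.807 × 2.234 × 1.467 = 2.65

2.65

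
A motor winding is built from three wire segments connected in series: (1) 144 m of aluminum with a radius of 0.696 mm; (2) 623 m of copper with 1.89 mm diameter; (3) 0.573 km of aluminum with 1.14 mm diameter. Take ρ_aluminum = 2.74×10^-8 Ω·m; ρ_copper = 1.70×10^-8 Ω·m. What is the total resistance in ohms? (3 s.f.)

21.7 Ω

Seg 1: A = πr² = π(6.9600e-04 m)² = 1.522e-06 m²
R_1 = (2.74×10^-8)(144)/(1.522e-06) = 2.593 Ω
Seg 2: A = π(d/2)² = π(9.4500e-04 m)² = 2.806e-06 m²
R_2 = (1.70×10^-8)(623)/(2.806e-06) = 3.775 Ω
Seg 3: A = π(d/2)² = π(5.7000e-04 m)² = 1.021e-06 m²
R_3 = (2.74×10^-8)(573)/(1.021e-06) = 15.38 Ω
R_total = R_1 + R_2 + R_3 = 21.7 Ω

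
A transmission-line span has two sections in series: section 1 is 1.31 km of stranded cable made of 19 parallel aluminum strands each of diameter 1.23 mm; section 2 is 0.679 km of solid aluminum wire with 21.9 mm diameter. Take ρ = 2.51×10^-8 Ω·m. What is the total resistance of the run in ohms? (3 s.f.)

1.50 Ω

Section 1: A_strand = π(6.1500e-04)² = 1.188e-06 m²; R₁ = ρL/(N·A_s) = (2.51×10^-8)(1310)/(19×1.188e-06) = 1.456 Ω
Section 2: A = π(d/2)² = π(1.0950e-02 m)² = 3.767e-04 m²
R₂ = (2.51×10^-8)(679)/(3.767e-04) = 0.04524 Ω
R = R₁ + R₂ = 1.50 Ω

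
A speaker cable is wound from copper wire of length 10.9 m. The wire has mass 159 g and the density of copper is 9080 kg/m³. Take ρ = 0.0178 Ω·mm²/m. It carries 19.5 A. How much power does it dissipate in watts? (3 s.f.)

45.9 W

ρ = 0.0178 Ω·mm²/m = 1.78×10^-8 Ω·m
A = m/(density·L) = 0.159/(9080×10.9) = 1.6065e-06 m²
R = ρL/A = (1.78×10^-8)(10.9)/(1.6065e-06) = 0.1208 Ω
P = I²R = (19.5)² × 0.1208 = 45.9 W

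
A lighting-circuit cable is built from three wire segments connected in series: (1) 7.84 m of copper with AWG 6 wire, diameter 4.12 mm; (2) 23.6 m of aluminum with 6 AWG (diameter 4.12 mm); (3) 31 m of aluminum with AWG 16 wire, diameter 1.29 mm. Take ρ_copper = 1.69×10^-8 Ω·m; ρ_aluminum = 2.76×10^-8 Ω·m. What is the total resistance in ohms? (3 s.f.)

Seg 1: A = π(4.12/2 mm)² = π(2.0600e-03 m)² = 1.333e-05 m²
R_1 = (1.69×10^-8)(7.84)/(1.333e-05) = 0.009938 Ω
Seg 2: A = π(4.12/2 mm)² = π(2.0600e-03 m)² = 1.333e-05 m²
R_2 = (2.76×10^-8)(23.6)/(1.333e-05) = 0.04886 Ω
Seg 3: A = π(1.29/2 mm)² = π(6.4500e-04 m)² = 1.307e-06 m²
R_3 = (2.76×10^-8)(31)/(1.307e-06) = 0.6546 Ω
R_total = R_1 + R_2 + R_3 = 0.713 Ω

0.713 Ω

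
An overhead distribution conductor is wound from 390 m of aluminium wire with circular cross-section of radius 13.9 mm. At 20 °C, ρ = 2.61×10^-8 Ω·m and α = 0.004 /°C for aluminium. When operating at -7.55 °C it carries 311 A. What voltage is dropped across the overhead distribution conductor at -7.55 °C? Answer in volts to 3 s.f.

4.64 V

A = πr² = π(1.3900e-02 m)² = 6.070e-04 m²
R₍20₎ = ρL/A = (2.61×10^-8)(390)/(6.070e-04) = 0.01677 Ω
R₍-7.55₎ = R₍20₎(1 + αΔT) = 0.01677 × (1 + 0.004×-27.6) = 0.01492 Ω
V = IR = 311 × 0.01492 = 4.64 V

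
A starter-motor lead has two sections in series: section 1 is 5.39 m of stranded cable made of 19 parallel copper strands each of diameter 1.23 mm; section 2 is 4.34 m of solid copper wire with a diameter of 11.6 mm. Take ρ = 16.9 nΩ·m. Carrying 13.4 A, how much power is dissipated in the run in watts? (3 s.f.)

ρ = 16.9 nΩ·m = 1.69×10^-8 Ω·m
Section 1: A_strand = π(6.1500e-04)² = 1.188e-06 m²; R₁ = ρL/(N·A_s) = (1.69×10^-8)(5.39)/(19×1.188e-06) = 0.004035 Ω
Section 2: A = π(d/2)² = π(5.8000e-03 m)² = 1.057e-04 m²
R₂ = (1.69×10^-8)(4.34)/(1.057e-04) = 6.940×10^-4 Ω
R = R₁ + R₂ = 0.004729 Ω
P = I²R = (13.4)² × 0.004729 = 0.849 W

0.849 W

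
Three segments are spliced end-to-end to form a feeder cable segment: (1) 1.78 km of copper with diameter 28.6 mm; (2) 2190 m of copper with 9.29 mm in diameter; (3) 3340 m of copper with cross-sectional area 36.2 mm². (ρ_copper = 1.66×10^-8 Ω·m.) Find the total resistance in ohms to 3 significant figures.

2.11 Ω

Seg 1: A = π(d/2)² = π(1.4300e-02 m)² = 6.424e-04 m²
R_1 = (1.66×10^-8)(1780)/(6.424e-04) = 0.04599 Ω
Seg 2: A = π(d/2)² = π(4.6450e-03 m)² = 6.778e-05 m²
R_2 = (1.66×10^-8)(2190)/(6.778e-05) = 0.5363 Ω
Seg 3: A = 36.2 mm² = 3.620e-05 m²
R_3 = (1.66×10^-8)(3340)/(3.620e-05) = 1.532 Ω
R_total = R_1 + R_2 + R_3 = 2.11 Ω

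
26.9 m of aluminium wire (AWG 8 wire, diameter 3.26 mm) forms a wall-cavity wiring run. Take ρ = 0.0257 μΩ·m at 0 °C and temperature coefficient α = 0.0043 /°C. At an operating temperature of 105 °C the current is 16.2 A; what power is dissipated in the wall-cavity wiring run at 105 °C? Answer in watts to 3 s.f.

ρ = 0.0257 μΩ·m = 2.57×10^-8 Ω·m
A = π(3.26/2 mm)² = π(1.6300e-03 m)² = 8.347e-06 m²
R₍0₎ = ρL/A = (2.57×10^-8)(26.9)/(8.347e-06) = 0.08282 Ω
R₍105₎ = R₍0₎(1 + αΔT) = 0.08282 × (1 + 0.0043×105) = 0.1202 Ω
P = I²R = (16.2)² × 0.1202 = 31.6 W

31.6 W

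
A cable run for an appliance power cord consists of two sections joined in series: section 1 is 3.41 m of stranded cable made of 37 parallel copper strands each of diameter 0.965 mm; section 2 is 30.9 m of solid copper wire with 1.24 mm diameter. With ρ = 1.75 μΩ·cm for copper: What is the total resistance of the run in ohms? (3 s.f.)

ρ = 1.75 μΩ·cm = 1.75×10^-8 Ω·m
Section 1: A_strand = π(4.8250e-04)² = 7.314e-07 m²; R₁ = ρL/(N·A_s) = (1.75×10^-8)(3.41)/(37×7.314e-07) = 0.002205 Ω
Section 2: A = π(d/2)² = π(6.2000e-04 m)² = 1.208e-06 m²
R₂ = (1.75×10^-8)(30.9)/(1.208e-06) = 0.4478 Ω
R = R₁ + R₂ = 0.450 Ω

0.450 Ω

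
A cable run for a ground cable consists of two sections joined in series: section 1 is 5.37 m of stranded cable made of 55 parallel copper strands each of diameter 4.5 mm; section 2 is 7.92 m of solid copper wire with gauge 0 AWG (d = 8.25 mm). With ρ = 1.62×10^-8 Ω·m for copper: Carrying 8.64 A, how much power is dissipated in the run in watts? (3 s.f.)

Section 1: A_strand = π(2.2500e-03)² = 1.590e-05 m²; R₁ = ρL/(N·A_s) = (1.62×10^-8)(5.37)/(55×1.590e-05) = 9.945×10^-5 Ω
Section 2: A = π(8.25/2 mm)² = π(4.1250e-03 m)² = 5.346e-05 m²
R₂ = (1.62×10^-8)(7.92)/(5.346e-05) = 0.0024 Ω
R = R₁ + R₂ = 0.0025 Ω
P = I²R = (8.64)² × 0.0025 = 0.187 W

0.187 W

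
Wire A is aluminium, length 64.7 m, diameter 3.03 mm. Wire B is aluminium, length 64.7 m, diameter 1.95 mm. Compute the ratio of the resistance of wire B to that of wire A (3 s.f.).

R ∝ ρL/d², so R_B/R_A = (d_A/d_B)²
= (3.03/1.95)² = 2.41

2.41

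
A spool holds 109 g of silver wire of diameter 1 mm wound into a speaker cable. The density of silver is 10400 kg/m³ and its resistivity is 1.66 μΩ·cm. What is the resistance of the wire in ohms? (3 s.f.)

0.282 Ω

ρ = 1.66 μΩ·cm = 1.66×10^-8 Ω·m
A = π(d/2)² = π(5.0000e-04 m)² = 7.8540e-07 m²
L = m/(density·A) = 0.109/(10400×7.8540e-07) = 13.34 m
R = ρL/A = (1.66×10^-8)(13.34)/(7.8540e-07) = 0.282 Ω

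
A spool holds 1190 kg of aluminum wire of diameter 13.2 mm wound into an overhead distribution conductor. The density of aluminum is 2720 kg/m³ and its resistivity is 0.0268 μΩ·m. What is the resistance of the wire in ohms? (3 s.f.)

ρ = 0.0268 μΩ·m = 2.68×10^-8 Ω·m
A = π(d/2)² = π(6.6000e-03 m)² = 1.3685e-04 m²
L = m/(density·A) = 1190/(2720×1.3685e-04) = 3197 m
R = ρL/A = (2.68×10^-8)(3197)/(1.3685e-04) = 0.626 Ω

0.626 Ω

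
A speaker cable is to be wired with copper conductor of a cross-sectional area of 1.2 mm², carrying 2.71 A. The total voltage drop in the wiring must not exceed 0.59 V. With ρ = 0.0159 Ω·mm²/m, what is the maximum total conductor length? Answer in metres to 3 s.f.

16.4 m

ρ = 0.0159 Ω·mm²/m = 1.59×10^-8 Ω·m
A = 1.2 mm² = 1.200e-06 m²
L_max = V_max·A/(1·ρI) = (0.59)(1.200e-06)/(1.59×10^-8×2.71) = 16.4 m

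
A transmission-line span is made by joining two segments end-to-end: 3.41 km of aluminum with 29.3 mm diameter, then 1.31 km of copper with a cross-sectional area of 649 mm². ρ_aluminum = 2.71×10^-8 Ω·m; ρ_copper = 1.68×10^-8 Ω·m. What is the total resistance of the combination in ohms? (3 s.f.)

0.171 Ω

Segment 1: A = π(d/2)² = π(1.4650e-02 m)² = 6.743e-04 m²
R₁ = ρL/A = (2.71×10^-8)(3410)/(6.743e-04) = 0.1371 Ω
Segment 2: A = 649 mm² = 6.490e-04 m²
R₂ = (1.68×10^-8)(1310)/(6.490e-04) = 0.03391 Ω
R = R₁ + R₂ = 0.171 Ω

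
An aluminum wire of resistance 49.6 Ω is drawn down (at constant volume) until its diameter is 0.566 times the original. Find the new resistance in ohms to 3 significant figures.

483 Ω

Volume constant ⇒ L' = L/r² with r = 0.566. R' = ρL'/A' = ρ(L/r²)/(πr²d₀²/4) = R/r⁴.
R' = 9.744 × 49.6 = 483 Ω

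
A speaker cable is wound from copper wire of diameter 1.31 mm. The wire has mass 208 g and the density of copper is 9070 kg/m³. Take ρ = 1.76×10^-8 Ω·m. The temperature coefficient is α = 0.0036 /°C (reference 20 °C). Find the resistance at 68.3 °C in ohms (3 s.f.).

A = π(d/2)² = π(6.5500e-04 m)² = 1.3478e-06 m²
L = m/(density·A) = 0.208/(9070×1.3478e-06) = 17.01 m
R = ρL/A = (1.76×10^-8)(17.01)/(1.3478e-06) = 0.2222 Ω
R(68.3 °C) = 0.2222 × (1 + 0.0036×48.3) = 0.261 Ω

0.261 Ω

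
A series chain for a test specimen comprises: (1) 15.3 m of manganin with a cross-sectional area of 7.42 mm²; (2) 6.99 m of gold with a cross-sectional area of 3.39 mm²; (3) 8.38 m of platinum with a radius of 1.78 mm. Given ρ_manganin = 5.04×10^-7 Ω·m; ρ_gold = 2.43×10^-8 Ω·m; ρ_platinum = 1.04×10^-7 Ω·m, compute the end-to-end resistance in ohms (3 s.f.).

Seg 1: A = 7.42 mm² = 7.420e-06 m²
R_1 = (5.04×10^-7)(15.3)/(7.420e-06) = 1.039 Ω
Seg 2: A = 3.39 mm² = 3.390e-06 m²
R_2 = (2.43×10^-8)(6.99)/(3.390e-06) = 0.05011 Ω
Seg 3: A = πr² = π(1.7800e-03 m)² = 9.954e-06 m²
R_3 = (1.04×10^-7)(8.38)/(9.954e-06) = 0.08756 Ω
R_total = R_1 + R_2 + R_3 = 1.18 Ω

1.18 Ω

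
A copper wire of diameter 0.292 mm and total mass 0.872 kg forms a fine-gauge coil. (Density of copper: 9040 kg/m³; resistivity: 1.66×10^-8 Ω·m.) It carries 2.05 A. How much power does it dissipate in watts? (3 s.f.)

1500 W

A = π(d/2)² = π(1.4600e-04 m)² = 6.6966e-08 m²
L = m/(density·A) = 0.872/(9040×6.6966e-08) = 1440 m
R = ρL/A = (1.66×10^-8)(1440)/(6.6966e-08) = 357.1 Ω
P = I²R = (2.05)² × 357.1 = 1500 W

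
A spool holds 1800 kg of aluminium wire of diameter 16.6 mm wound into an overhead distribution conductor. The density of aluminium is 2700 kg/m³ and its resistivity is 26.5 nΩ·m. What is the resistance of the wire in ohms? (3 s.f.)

ρ = 26.5 nΩ·m = 2.65×10^-8 Ω·m
A = π(d/2)² = π(8.3000e-03 m)² = 2.1642e-04 m²
L = m/(density·A) = 1800/(2700×2.1642e-04) = 3080 m
R = ρL/A = (2.65×10^-8)(3080)/(2.1642e-04) = 0.377 Ω

0.377 Ω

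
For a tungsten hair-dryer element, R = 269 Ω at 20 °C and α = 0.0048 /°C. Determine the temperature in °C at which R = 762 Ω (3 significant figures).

402 °C

R = R₀(1 + α(T − T₀)) ⇒ T = T₀ + (R/R₀ − 1)/α
T = 20 + (762/269 − 1)/0.0048 = 20 + (1.833)/0.0048 = 402 °C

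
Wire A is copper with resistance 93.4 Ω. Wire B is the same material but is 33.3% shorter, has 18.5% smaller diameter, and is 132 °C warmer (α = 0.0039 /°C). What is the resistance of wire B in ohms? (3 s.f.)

R ∝ ρL/d² with ρ ∝ (1+αΔT), so R_B/R_A = (1 − 33.3/100) × (1 − 18.5/100)⁻² × (1 + 0.0039×132)
= 0.667 × 1.506 × 1.515 = 1.521
R_B = 1.521 × 93.4 = 142 Ω

142 Ω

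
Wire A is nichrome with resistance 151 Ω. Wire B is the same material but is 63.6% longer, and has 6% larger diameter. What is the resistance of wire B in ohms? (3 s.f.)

220 Ω

R ∝ L/d², so R_B/R_A = (1 + 63.6/100) × (1 + 6/100)⁻²
= 1.636 × 0.89 = 1.456
R_B = 1.456 × 151 = 220 Ω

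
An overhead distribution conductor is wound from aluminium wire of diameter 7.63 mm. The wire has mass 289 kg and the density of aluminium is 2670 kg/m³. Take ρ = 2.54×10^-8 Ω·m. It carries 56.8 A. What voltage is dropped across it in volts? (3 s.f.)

74.7 V

A = π(d/2)² = π(3.8150e-03 m)² = 4.5723e-05 m²
L = m/(density·A) = 289/(2670×4.5723e-05) = 2367 m
R = ρL/A = (2.54×10^-8)(2367)/(4.5723e-05) = 1.315 Ω
V = IR = 56.8 × 1.315 = 74.7 V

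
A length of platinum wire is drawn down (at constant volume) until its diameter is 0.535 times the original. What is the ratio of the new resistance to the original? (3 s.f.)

12.2

Volume constant ⇒ L' = L/r² with r = 0.535. R' = ρL'/A' = ρ(L/r²)/(πr²d₀²/4) = R/r⁴.
Factor = 12.2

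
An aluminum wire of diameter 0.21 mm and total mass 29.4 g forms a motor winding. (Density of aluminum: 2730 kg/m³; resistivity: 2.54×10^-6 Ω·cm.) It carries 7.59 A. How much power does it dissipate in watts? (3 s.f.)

ρ = 2.54×10^-6 Ω·cm = 2.54×10^-8 Ω·m
A = π(d/2)² = π(1.0500e-04 m)² = 3.4636e-08 m²
L = m/(density·A) = 0.0294/(2730×3.4636e-08) = 310.9 m
R = ρL/A = (2.54×10^-8)(310.9)/(3.4636e-08) = 228 Ω
P = I²R = (7.59)² × 228 = 13100 W

13100 W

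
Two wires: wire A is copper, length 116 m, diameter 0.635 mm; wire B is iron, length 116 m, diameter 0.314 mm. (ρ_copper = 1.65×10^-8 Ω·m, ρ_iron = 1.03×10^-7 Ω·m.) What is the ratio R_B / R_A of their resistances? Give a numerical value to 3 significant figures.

R ∝ ρL/d², so R_B/R_A = (ρ_B/ρ_A) × (d_A/d_B)²
= (1.03×10^-7/1.65×10^-8) × (0.635/0.314)² = 25.5

25.5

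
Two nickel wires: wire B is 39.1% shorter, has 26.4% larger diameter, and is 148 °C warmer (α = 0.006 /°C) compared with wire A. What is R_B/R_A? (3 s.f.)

0.720

R ∝ ρL/d² with ρ ∝ (1+αΔT), so R_B/R_A = (1 − 39.1/100) × (1 + 26.4/100)⁻² × (1 + 0.006×148)
= 0.609 × 0.6259 × 1.888 = 0.720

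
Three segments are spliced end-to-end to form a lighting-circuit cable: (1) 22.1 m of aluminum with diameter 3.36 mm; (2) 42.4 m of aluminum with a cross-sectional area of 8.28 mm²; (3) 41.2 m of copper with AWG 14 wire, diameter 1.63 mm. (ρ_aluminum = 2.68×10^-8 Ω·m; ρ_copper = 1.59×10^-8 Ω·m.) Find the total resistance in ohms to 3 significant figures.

0.518 Ω

Seg 1: A = π(d/2)² = π(1.6800e-03 m)² = 8.867e-06 m²
R_1 = (2.68×10^-8)(22.1)/(8.867e-06) = 0.0668 Ω
Seg 2: A = 8.28 mm² = 8.280e-06 m²
R_2 = (2.68×10^-8)(42.4)/(8.280e-06) = 0.1372 Ω
Seg 3: A = π(1.63/2 mm)² = π(8.1500e-04 m)² = 2.087e-06 m²
R_3 = (1.59×10^-8)(41.2)/(2.087e-06) = 0.3139 Ω
R_total = R_1 + R_2 + R_3 = 0.518 Ω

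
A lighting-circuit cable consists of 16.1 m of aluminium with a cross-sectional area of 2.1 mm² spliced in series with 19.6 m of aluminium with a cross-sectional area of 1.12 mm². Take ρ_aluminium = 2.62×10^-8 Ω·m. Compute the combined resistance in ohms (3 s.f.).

0.659 Ω

Segment 1: A = 2.1 mm² = 2.100e-06 m²
R₁ = ρL/A = (2.62×10^-8)(16.1)/(2.100e-06) = 0.2009 Ω
Segment 2: A = 1.12 mm² = 1.120e-06 m²
R₂ = (2.62×10^-8)(19.6)/(1.120e-06) = 0.4585 Ω
R = R₁ + R₂ = 0.659 Ω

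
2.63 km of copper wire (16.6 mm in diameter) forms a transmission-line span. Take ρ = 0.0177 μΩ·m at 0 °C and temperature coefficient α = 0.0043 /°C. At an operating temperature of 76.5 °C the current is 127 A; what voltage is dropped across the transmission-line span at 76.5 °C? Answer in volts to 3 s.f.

ρ = 0.0177 μΩ·m = 1.77×10^-8 Ω·m
A = π(d/2)² = π(8.3000e-03 m)² = 2.164e-04 m²
R₍0₎ = ρL/A = (1.77×10^-8)(2630)/(2.164e-04) = 0.2151 Ω
R₍76.5₎ = R₍0₎(1 + αΔT) = 0.2151 × (1 + 0.0043×76.5) = 0.2858 Ω
V = IR = 127 × 0.2858 = 36.3 V

36.3 V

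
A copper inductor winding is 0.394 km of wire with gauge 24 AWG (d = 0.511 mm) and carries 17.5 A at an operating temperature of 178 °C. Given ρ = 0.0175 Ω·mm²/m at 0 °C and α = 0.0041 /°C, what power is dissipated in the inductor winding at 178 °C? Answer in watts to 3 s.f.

ρ = 0.0175 Ω·mm²/m = 1.75×10^-8 Ω·m
A = π(0.511/2 mm)² = π(2.5550e-04 m)² = 2.051e-07 m²
R₍0₎ = ρL/A = (1.75×10^-8)(394)/(2.051e-07) = 33.62 Ω
R₍178₎ = R₍0₎(1 + αΔT) = 33.62 × (1 + 0.0041×178) = 58.16 Ω
P = I²R = (17.5)² × 58.16 = 17800 W

17800 W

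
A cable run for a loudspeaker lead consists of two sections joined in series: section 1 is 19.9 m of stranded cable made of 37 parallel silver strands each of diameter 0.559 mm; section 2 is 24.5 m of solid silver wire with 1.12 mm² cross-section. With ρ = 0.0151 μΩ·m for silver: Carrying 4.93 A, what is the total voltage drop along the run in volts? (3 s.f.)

1.79 V

ρ = 0.0151 μΩ·m = 1.51×10^-8 Ω·m
Section 1: A_strand = π(2.7950e-04)² = 2.454e-07 m²; R₁ = ρL/(N·A_s) = (1.51×10^-8)(19.9)/(37×2.454e-07) = 0.03309 Ω
Section 2: A = 1.12 mm² = 1.120e-06 m²
R₂ = (1.51×10^-8)(24.5)/(1.120e-06) = 0.3303 Ω
R = R₁ + R₂ = 0.3634 Ω
V = IR = 4.93 × 0.3634 = 1.79 V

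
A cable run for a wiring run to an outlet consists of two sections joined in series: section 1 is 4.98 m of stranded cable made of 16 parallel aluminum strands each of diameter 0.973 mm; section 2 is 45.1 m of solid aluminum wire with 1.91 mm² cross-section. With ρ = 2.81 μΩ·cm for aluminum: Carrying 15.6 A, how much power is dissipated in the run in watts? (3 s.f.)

ρ = 2.81 μΩ·cm = 2.81×10^-8 Ω·m
Section 1: A_strand = π(4.8650e-04)² = 7.436e-07 m²; R₁ = ρL/(N·A_s) = (2.81×10^-8)(4.98)/(16×7.436e-07) = 0.01176 Ω
Section 2: A = 1.91 mm² = 1.910e-06 m²
R₂ = (2.81×10^-8)(45.1)/(1.910e-06) = 0.6635 Ω
R = R₁ + R₂ = 0.6753 Ω
P = I²R = (15.6)² × 0.6753 = 164 W

164 W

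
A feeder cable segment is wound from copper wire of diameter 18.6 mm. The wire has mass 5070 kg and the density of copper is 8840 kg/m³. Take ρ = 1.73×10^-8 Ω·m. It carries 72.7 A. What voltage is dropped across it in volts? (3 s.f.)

9.77 V

A = π(d/2)² = π(9.3000e-03 m)² = 2.7172e-04 m²
L = m/(density·A) = 5070/(8840×2.7172e-04) = 2111 m
R = ρL/A = (1.73×10^-8)(2111)/(2.7172e-04) = 0.1344 Ω
V = IR = 72.7 × 0.1344 = 9.77 V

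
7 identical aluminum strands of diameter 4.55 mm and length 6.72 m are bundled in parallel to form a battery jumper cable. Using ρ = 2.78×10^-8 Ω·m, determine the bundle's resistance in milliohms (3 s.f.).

1.64 mΩ

A_strand = π(2.2750e-03 m)² = 1.626e-05 m²
R_strand = ρL/A = (2.78×10^-8)(6.72)/(1.626e-05) = 0.01149 Ω
R_total = R_strand/N = 0.01149/7 = 1.64 mΩ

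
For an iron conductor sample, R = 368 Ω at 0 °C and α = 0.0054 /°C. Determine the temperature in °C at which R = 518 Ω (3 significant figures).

R = R₀(1 + α(T − T₀)) ⇒ T = T₀ + (R/R₀ − 1)/α
T = 0 + (518/368 − 1)/0.0054 = 0 + (0.4076)/0.0054 = 75.5 °C

75.5 °C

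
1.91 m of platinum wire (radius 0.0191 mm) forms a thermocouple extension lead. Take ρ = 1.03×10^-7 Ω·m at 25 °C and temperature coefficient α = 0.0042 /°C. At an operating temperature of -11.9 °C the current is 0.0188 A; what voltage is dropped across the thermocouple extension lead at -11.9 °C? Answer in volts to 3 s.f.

2.73 V

A = πr² = π(1.9100e-05 m)² = 1.146e-09 m²
R₍25₎ = ρL/A = (1.03×10^-7)(1.91)/(1.146e-09) = 171.7 Ω
R₍-11.9₎ = R₍25₎(1 + αΔT) = 171.7 × (1 + 0.0042×-36.9) = 145.1 Ω
V = IR = 0.0188 × 145.1 = 2.73 V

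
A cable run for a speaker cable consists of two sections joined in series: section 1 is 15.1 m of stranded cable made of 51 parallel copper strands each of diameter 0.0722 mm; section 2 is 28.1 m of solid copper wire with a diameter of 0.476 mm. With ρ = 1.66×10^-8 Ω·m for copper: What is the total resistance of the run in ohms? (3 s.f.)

Section 1: A_strand = π(3.6100e-05)² = 4.094e-09 m²; R₁ = ρL/(N·A_s) = (1.66×10^-8)(15.1)/(51×4.094e-09) = 1.2 Ω
Section 2: A = π(d/2)² = π(2.3800e-04 m)² = 1.780e-07 m²
R₂ = (1.66×10^-8)(28.1)/(1.780e-07) = 2.621 Ω
R = R₁ + R₂ = 3.82 Ω

3.82 Ω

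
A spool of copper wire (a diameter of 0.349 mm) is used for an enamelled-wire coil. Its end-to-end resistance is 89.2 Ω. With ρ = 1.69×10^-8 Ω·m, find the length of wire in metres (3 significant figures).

A = π(d/2)² = π(1.7450e-04 m)² = 9.566e-08 m²
L = RA/ρ = (89.2)(9.566e-08)/(1.69×10^-8) = 505 m

505 m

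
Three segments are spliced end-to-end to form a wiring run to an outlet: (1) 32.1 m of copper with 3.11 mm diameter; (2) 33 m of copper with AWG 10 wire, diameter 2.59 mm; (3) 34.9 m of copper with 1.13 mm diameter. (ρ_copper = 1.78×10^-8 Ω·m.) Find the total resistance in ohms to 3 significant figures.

Seg 1: A = π(d/2)² = π(1.5550e-03 m)² = 7.596e-06 m²
R_1 = (1.78×10^-8)(32.1)/(7.596e-06) = 0.07522 Ω
Seg 2: A = π(2.59/2 mm)² = π(1.2950e-03 m)² = 5.269e-06 m²
R_2 = (1.78×10^-8)(33)/(5.269e-06) = 0.1115 Ω
Seg 3: A = π(d/2)² = π(5.6500e-04 m)² = 1.003e-06 m²
R_3 = (1.78×10^-8)(34.9)/(1.003e-06) = 0.6194 Ω
R_total = R_1 + R_2 + R_3 = 0.806 Ω

0.806 Ω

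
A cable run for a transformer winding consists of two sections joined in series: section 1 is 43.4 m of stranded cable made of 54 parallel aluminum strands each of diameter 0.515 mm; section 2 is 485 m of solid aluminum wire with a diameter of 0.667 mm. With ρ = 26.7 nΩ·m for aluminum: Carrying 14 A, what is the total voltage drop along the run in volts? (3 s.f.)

ρ = 26.7 nΩ·m = 2.67×10^-8 Ω·m
Section 1: A_strand = π(2.5750e-04)² = 2.083e-07 m²; R₁ = ρL/(N·A_s) = (2.67×10^-8)(43.4)/(54×2.083e-07) = 0.103 Ω
Section 2: A = π(d/2)² = π(3.3350e-04 m)² = 3.494e-07 m²
R₂ = (2.67×10^-8)(485)/(3.494e-07) = 37.06 Ω
R = R₁ + R₂ = 37.16 Ω
V = IR = 14 × 37.16 = 520 V

520 V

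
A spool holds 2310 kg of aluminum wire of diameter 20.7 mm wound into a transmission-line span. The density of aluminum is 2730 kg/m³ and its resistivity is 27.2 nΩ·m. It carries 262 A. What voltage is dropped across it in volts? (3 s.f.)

53.2 V

ρ = 27.2 nΩ·m = 2.72×10^-8 Ω·m
A = π(d/2)² = π(1.0350e-02 m)² = 3.3654e-04 m²
L = m/(density·A) = 2310/(2730×3.3654e-04) = 2514 m
R = ρL/A = (2.72×10^-8)(2514)/(3.3654e-04) = 0.2032 Ω
V = IR = 262 × 0.2032 = 53.2 V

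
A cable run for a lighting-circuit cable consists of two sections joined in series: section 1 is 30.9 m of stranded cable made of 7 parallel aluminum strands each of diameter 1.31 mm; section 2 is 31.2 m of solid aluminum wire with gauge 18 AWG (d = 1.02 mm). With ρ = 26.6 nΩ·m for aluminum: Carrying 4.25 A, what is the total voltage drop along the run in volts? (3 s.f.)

4.69 V

ρ = 26.6 nΩ·m = 2.66×10^-8 Ω·m
Section 1: A_strand = π(6.5500e-04)² = 1.348e-06 m²; R₁ = ρL/(N·A_s) = (2.66×10^-8)(30.9)/(7×1.348e-06) = 0.08712 Ω
Section 2: A = π(1.02/2 mm)² = π(5.1000e-04 m)² = 8.171e-07 m²
R₂ = (2.66×10^-8)(31.2)/(8.171e-07) = 1.016 Ω
R = R₁ + R₂ = 1.103 Ω
V = IR = 4.25 × 1.103 = 4.69 V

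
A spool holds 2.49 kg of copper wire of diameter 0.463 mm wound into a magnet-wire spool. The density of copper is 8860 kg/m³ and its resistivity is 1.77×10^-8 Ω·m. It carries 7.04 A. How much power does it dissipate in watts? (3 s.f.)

8700 W

A = π(d/2)² = π(2.3150e-04 m)² = 1.6837e-07 m²
L = m/(density·A) = 2.49/(8860×1.6837e-07) = 1669 m
R = ρL/A = (1.77×10^-8)(1669)/(1.6837e-07) = 175.5 Ω
P = I²R = (7.04)² × 175.5 = 8700 W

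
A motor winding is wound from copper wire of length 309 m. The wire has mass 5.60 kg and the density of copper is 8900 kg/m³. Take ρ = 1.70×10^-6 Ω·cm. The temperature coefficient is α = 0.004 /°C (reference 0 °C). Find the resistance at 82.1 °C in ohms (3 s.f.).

ρ = 1.70×10^-6 Ω·cm = 1.70×10^-8 Ω·m
A = m/(density·L) = 5.6/(8900×309) = 2.0363e-06 m²
R = ρL/A = (1.70×10^-8)(309)/(2.0363e-06) = 2.58 Ω
R(82.1 °C) = 2.58 × (1 + 0.004×82.1) = 3.43 Ω

3.43 Ω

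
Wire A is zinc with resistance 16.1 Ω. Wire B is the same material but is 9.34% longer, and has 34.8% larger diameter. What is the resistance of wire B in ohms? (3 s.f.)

R ∝ L/d², so R_B/R_A = (1 + 9.34/100) × (1 + 34.8/100)⁻²
= 1.093 × 0.5503 = 0.6017
R_B = 0.6017 × 16.1 = 9.69 Ω

9.69 Ω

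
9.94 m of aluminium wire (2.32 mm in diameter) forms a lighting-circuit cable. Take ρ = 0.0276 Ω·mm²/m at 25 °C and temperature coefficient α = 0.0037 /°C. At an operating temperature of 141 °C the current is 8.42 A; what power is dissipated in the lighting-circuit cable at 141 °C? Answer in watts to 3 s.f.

6.58 W

ρ = 0.0276 Ω·mm²/m = 2.76×10^-8 Ω·m
A = π(d/2)² = π(1.1600e-03 m)² = 4.227e-06 m²
R₍25₎ = ρL/A = (2.76×10^-8)(9.94)/(4.227e-06) = 0.0649 Ω
R₍141₎ = R₍25₎(1 + αΔT) = 0.0649 × (1 + 0.0037×116) = 0.09275 Ω
P = I²R = (8.42)² × 0.09275 = 6.58 W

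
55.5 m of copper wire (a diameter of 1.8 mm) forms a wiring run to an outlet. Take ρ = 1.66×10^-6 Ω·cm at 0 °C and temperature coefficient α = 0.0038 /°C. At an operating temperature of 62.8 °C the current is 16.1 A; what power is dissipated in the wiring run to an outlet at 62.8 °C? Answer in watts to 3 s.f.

116 W

ρ = 1.66×10^-6 Ω·cm = 1.66×10^-8 Ω·m
A = π(d/2)² = π(9.0000e-04 m)² = 2.545e-06 m²
R₍0₎ = ρL/A = (1.66×10^-8)(55.5)/(2.545e-06) = 0.362 Ω
R₍62.8₎ = R₍0₎(1 + αΔT) = 0.362 × (1 + 0.0038×62.8) = 0.4484 Ω
P = I²R = (16.1)² × 0.4484 = 116 W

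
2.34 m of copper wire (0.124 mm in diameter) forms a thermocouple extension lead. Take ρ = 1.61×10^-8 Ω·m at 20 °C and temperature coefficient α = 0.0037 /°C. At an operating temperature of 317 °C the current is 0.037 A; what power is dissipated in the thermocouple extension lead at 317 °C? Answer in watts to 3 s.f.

0.00896 W

A = π(d/2)² = π(6.2000e-05 m)² = 1.208e-08 m²
R₍20₎ = ρL/A = (1.61×10^-8)(2.34)/(1.208e-08) = 3.12 Ω
R₍317₎ = R₍20₎(1 + αΔT) = 3.12 × (1 + 0.0037×297) = 6.548 Ω
P = I²R = (0.037)² × 6.548 = 0.00896 W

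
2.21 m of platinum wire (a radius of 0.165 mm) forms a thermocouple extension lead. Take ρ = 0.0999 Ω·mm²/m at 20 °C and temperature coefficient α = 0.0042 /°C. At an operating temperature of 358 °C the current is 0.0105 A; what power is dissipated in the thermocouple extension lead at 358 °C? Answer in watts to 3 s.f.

6.89×10^-4 W

ρ = 0.0999 Ω·mm²/m = 9.99×10^-8 Ω·m
A = πr² = π(1.6500e-04 m)² = 8.553e-08 m²
R₍20₎ = ρL/A = (9.99×10^-8)(2.21)/(8.553e-08) = 2.581 Ω
R₍358₎ = R₍20₎(1 + αΔT) = 2.581 × (1 + 0.0042×338) = 6.246 Ω
P = I²R = (0.0105)² × 6.246 = 6.89×10^-4 W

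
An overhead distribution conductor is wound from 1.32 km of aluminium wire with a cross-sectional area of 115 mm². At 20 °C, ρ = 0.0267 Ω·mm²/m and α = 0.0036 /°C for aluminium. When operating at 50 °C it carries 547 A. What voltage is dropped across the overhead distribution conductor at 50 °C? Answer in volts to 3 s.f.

186 V

ρ = 0.0267 Ω·mm²/m = 2.67×10^-8 Ω·m
A = 115 mm² = 1.150e-04 m²
R₍20₎ = ρL/A = (2.67×10^-8)(1320)/(1.150e-04) = 0.3065 Ω
R₍50₎ = R₍20₎(1 + αΔT) = 0.3065 × (1 + 0.0036×30) = 0.3396 Ω
V = IR = 547 × 0.3396 = 186 V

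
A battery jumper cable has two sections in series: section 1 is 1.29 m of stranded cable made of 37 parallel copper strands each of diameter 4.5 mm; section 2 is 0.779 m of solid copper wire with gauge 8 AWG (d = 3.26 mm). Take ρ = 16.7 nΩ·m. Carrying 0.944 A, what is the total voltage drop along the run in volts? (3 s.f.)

0.00151 V

ρ = 16.7 nΩ·m = 1.67×10^-8 Ω·m
Section 1: A_strand = π(2.2500e-03)² = 1.590e-05 m²; R₁ = ρL/(N·A_s) = (1.67×10^-8)(1.29)/(37×1.590e-05) = 3.661×10^-5 Ω
Section 2: A = π(3.26/2 mm)² = π(1.6300e-03 m)² = 8.347e-06 m²
R₂ = (1.67×10^-8)(0.779)/(8.347e-06) = 0.001559 Ω
R = R₁ + R₂ = 0.001595 Ω
V = IR = 0.944 × 0.001595 = 0.00151 V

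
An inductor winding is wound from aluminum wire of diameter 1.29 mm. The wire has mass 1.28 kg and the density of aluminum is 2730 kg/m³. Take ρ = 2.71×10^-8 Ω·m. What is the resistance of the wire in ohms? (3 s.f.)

7.44 Ω

A = π(d/2)² = π(6.4500e-04 m)² = 1.3070e-06 m²
L = m/(density·A) = 1.28/(2730×1.3070e-06) = 358.7 m
R = ρL/A = (2.71×10^-8)(358.7)/(1.3070e-06) = 7.44 Ω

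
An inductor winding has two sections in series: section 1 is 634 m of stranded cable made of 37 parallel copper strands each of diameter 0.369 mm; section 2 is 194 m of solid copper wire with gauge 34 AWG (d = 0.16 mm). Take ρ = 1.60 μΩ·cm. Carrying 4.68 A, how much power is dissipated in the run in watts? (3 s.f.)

ρ = 1.60 μΩ·cm = 1.60×10^-8 Ω·m
Section 1: A_strand = π(1.8450e-04)² = 1.069e-07 m²; R₁ = ρL/(N·A_s) = (1.60×10^-8)(634)/(37×1.069e-07) = 2.564 Ω
Section 2: A = π(0.16/2 mm)² = π(8.0000e-05 m)² = 2.011e-08 m²
R₂ = (1.60×10^-8)(194)/(2.011e-08) = 154.4 Ω
R = R₁ + R₂ = 156.9 Ω
P = I²R = (4.68)² × 156.9 = 3440 W

3440 W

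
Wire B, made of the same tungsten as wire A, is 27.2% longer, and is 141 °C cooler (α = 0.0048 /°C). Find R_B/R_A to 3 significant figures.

R ∝ ρL/d² with ρ ∝ (1+αΔT), so R_B/R_A = (1 + 27.2/100) × (1 − 0.0048×141)
= 1.272 × 0.3232 = 0.411

0.411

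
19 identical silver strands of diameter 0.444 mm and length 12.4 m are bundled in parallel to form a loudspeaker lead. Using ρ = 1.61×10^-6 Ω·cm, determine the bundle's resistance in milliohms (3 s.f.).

67.9 mΩ

ρ = 1.61×10^-6 Ω·cm = 1.61×10^-8 Ω·m
A_strand = π(2.2200e-04 m)² = 1.548e-07 m²
R_strand = ρL/A = (1.61×10^-8)(12.4)/(1.548e-07) = 1.289 Ω
R_total = R_strand/N = 1.289/19 = 67.9 mΩ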